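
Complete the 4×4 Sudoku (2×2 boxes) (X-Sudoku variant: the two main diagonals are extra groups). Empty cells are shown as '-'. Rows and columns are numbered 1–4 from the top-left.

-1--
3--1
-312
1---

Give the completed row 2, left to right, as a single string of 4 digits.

r1c4 = 4: row 1 has {1}; col 4 has {1,2}; box has {1}; anti-diagonal has {1,3} → only 4 remains.
r2c3 = 2: row 2 has {1,3}; col 3 has {1}; box has {1,4}; anti-diagonal has {1,3,4} → only 2 remains.
r3c1 = 4: row 3 has {1,2,3}; col 1 has {1,3}; box has {1,3} → only 4 remains.
r4c2 = 2: row 4 has {1}; col 2 has {1,3}; box has {1,3,4} → only 2 remains.
r4c4 = 3: row 4 has {1,2}; col 4 has {1,2,4}; box has {1,2}; main diagonal has {1} → only 3 remains.
r1c1 = 2: row 1 has {1,4}; col 1 has {1,3,4}; box has {1,3}; main diagonal has {1,3} → only 2 remains.
r1c3 = 3: row 1 has {1,2,4}; col 3 has {1,2}; box has {1,2,4} → only 3 remains.
r2c2 = 4: row 2 has {1,2,3}; col 2 has {1,2,3}; box has {1,2,3}; main diagonal has {1,2,3} → only 4 remains.

3421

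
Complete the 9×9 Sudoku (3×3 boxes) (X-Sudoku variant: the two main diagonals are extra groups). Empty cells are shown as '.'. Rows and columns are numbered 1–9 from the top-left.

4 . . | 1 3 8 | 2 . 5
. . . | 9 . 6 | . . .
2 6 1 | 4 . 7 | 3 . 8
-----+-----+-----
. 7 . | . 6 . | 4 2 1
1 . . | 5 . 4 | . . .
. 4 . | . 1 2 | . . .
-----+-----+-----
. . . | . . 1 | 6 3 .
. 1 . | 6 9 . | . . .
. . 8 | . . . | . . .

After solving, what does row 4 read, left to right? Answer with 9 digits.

r1c2 = 9: row 1 has {1,2,3,4,5,8}; col 2 has {1,4,6,7}; box has {1,2,4,6} → only 9 remains.
r1c3 = 7: row 1 has {1,2,3,4,5,8,9}; col 3 has {1,8}; box has {1,2,4,6,9} → only 7 remains.
r1c8 = 6: row 1 has {1,2,3,4,5,7,8,9}; col 8 has {2,3}; box has {2,3,5,8} → only 6 remains.
r3c5 = 5: row 3 has {1,2,3,4,6,7,8}; col 5 has {1,3,6,9}; box has {1,3,4,6,7,8,9} → only 5 remains.
r3c8 = 9: row 3 has {1,2,3,4,5,6,7,8}; col 8 has {2,3,6}; box has {2,3,5,6,8} → only 9 remains.
r4c6 = 9: row 4 has {1,2,4,6,7}; col 6 has {1,2,4,6,7,8}; box has {1,2,4,5,6}; anti-diagonal has {1,3,5} → only 9 remains.
r2c5 = 2: row 2 has {6,9}; col 5 has {1,3,5,6,9}; box has {1,3,4,5,6,7,8,9} → only 2 remains.
r2c7 = 1: in row 2, 1 can only go here (every other open cell in that row sees a 1).
r9c8 = 1: in row 9, 1 can only go here (every other open cell in that row sees a 1).
r9c1 = 6: in row 9, 6 can only go here (every other open cell in that row sees a 6).
r9c5 = 4: in row 9, 4 can only go here (every other open cell in that row sees a 4).
r2c8 = 4: in column 8, 4 can only go here (every other open cell in that column sees a 4).
r2c9 = 7: row 2 has {1,2,4,6,9}; col 9 has {1,5,8}; box has {1,2,3,4,5,6,8,9} → only 7 remains.
r7c3 = 2: row 7 has {1,3,6}; col 3 has {1,7,8}; box has {1,6,8}; anti-diagonal has {1,3,4,5,6,9} → only 2 remains.
r9c9 = 9: row 9 has {1,4,6,8}; col 9 has {1,5,7,8}; box has {1,3,6}; main diagonal has {1,2,4,6} → only 9 remains.
r7c2 = 5: row 7 has {1,2,3,6}; col 2 has {1,4,6,7,9}; box has {1,2,6,8} → only 5 remains.
r7c9 = 4: row 7 has {1,2,3,5,6}; col 9 has {1,5,7,8,9}; box has {1,3,6,9} → only 4 remains.
r8c9 = 2: row 8 has {1,6,9}; col 9 has {1,4,5,7,8,9}; box has {1,3,4,6,9} → only 2 remains.
r9c2 = 3: row 9 has {1,4,6,8,9}; col 2 has {1,4,5,6,7,9}; box has {1,2,5,6,8} → only 3 remains.
r9c6 = 5: row 9 has {1,3,4,6,8,9}; col 6 has {1,2,4,6,7,8,9}; box has {1,4,6,9} → only 5 remains.
r9c7 = 7: row 9 has {1,3,4,5,6,8,9}; col 7 has {1,2,3,4,6}; box has {1,2,3,4,6,9} → only 7 remains.
r2c2 = 8: row 2 has {1,2,4,6,7,9}; col 2 has {1,3,4,5,6,7,9}; box has {1,2,4,6,7,9}; main diagonal has {1,2,4,6,9} → only 8 remains.
r4c4 = 3: row 4 has {1,2,4,6,7,9}; col 4 has {1,4,5,6,9}; box has {1,2,4,5,6,9}; main diagonal has {1,2,4,6,8,9} → only 3 remains.
r5c2 = 2: row 5 has {1,4,5}; col 2 has {1,3,4,5,6,7,8,9}; box has {1,4,7} → only 2 remains.
r5c5 = 7: row 5 has {1,2,4,5}; col 5 has {1,2,3,4,5,6,9}; box has {1,2,3,4,5,6,9}; main diagonal has {1,2,3,4,6,8,9}; anti-diagonal has {1,2,3,4,5,6,9} → only 7 remains.
r5c8 = 8: row 5 has {1,2,4,5,7}; col 8 has {1,2,3,4,6,9}; box has {1,2,4} → only 8 remains.
r6c4 = 8: row 6 has {1,2,4}; col 4 has {1,3,4,5,6,9}; box has {1,2,3,4,5,6,7,9}; anti-diagonal has {1,2,3,4,5,6,7,9} → only 8 remains.
r7c4 = 7: row 7 has {1,2,3,4,5,6}; col 4 has {1,3,4,5,6,8,9}; box has {1,4,5,6,9} → only 7 remains.
r7c5 = 8: row 7 has {1,2,3,4,5,6,7}; col 5 has {1,2,3,4,5,6,7,9}; box has {1,4,5,6,7,9} → only 8 remains.
r8c1 = 7: row 8 has {1,2,6,9}; col 1 has {1,2,4,6}; box has {1,2,3,5,6,8} → only 7 remains.
r8c3 = 4: row 8 has {1,2,6,7,9}; col 3 has {1,2,7,8}; box has {1,2,3,5,6,7,8} → only 4 remains.
r8c6 = 3: row 8 has {1,2,4,6,7,9}; col 6 has {1,2,4,5,6,7,8,9}; box has {1,4,5,6,7,8,9} → only 3 remains.
r8c8 = 5: row 8 has {1,2,3,4,6,7,9}; col 8 has {1,2,3,4,6,8,9}; box has {1,2,3,4,6,7,9}; main diagonal has {1,2,3,4,6,7,8,9} → only 5 remains.
r9c4 = 2: row 9 has {1,3,4,5,6,7,8,9}; col 4 has {1,3,4,5,6,7,8,9}; box has {1,3,4,5,6,7,8,9} → only 2 remains.
r4c3 = 5: row 4 has {1,2,3,4,6,7,9}; col 3 has {1,2,4,7,8}; box has {1,2,4,7} → only 5 remains.
r5c7 = 9: row 5 has {1,2,4,5,7,8}; col 7 has {1,2,3,4,6,7}; box has {1,2,4,8} → only 9 remains.
r6c7 = 5: row 6 has {1,2,4,8}; col 7 has {1,2,3,4,6,7,9}; box has {1,2,4,8,9} → only 5 remains.
r6c8 = 7: row 6 has {1,2,4,5,8}; col 8 has {1,2,3,4,5,6,8,9}; box has {1,2,4,5,8,9} → only 7 remains.
r7c1 = 9: row 7 has {1,2,3,4,5,6,7,8}; col 1 has {1,2,4,6,7}; box has {1,2,3,4,5,6,7,8} → only 9 remains.
r8c7 = 8: row 8 has {1,2,3,4,5,6,7,9}; col 7 has {1,2,3,4,5,6,7,9}; box has {1,2,3,4,5,6,7,9} → only 8 remains.
r2c3 = 3: row 2 has {1,2,4,6,7,8,9}; col 3 has {1,2,4,5,7,8}; box has {1,2,4,6,7,8,9} → only 3 remains.
r4c1 = 8: row 4 has {1,2,3,4,5,6,7,9}; col 1 has {1,2,4,6,7,9}; box has {1,2,4,5,7} → only 8 remains.

875369421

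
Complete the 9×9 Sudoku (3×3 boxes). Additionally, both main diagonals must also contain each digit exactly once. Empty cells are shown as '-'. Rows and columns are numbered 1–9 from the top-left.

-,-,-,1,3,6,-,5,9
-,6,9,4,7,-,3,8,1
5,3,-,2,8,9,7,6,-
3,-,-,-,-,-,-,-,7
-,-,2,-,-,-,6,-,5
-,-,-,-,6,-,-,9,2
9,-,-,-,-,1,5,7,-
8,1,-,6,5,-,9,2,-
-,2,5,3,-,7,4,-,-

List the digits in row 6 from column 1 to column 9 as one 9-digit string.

478563192

r1c7 = 2 (sole candidate).
r2c1 = 2 (sole candidate).
r2c6 = 5 (sole candidate).
r3c9 = 4 (sole candidate).
r5c5 = 4 (sole candidate).
r6c4 = 5: row 6 has {2,6,9}; col 4 has {1,2,3,4,6}; box has {4,6}; anti-diagonal has {1,4,7,8,9} → only 5 remains.
r7c2 = 4 (sole candidate).
r7c4 = 8 (sole candidate).
r7c5 = 2 (sole candidate).
r8c6 = 4 (sole candidate).
r8c9 = 3 (sole candidate).
r9c1 = 6 (sole candidate).
r9c5 = 9 (sole candidate).
r9c8 = 1 (sole candidate).
r9c9 = 8 (sole candidate).
r1c1 = 7 (sole candidate).
r1c2 = 8 (sole candidate).
r1c3 = 4 (sole candidate).
r3c3 = 1 (sole candidate).
r4c4 = 9 (sole candidate).
r4c5 = 1 (sole candidate).
r4c6 = 2 (sole candidate).
r4c7 = 8 (sole candidate).
r4c8 = 4 (sole candidate).
r5c1 = 1 (sole candidate).
r5c4 = 7 (sole candidate).
r5c8 = 3 (sole candidate).
r6c1 = 4: row 6 has {2,5,6,9}; col 1 has {1,2,3,5,6,7,8,9}; box has {1,2,3} → only 4 remains.
r6c2 = 7: row 6 has {2,4,5,6,9}; col 2 has {1,2,3,4,6,8}; box has {1,2,3,4} → only 7 remains.
r6c3 = 8: row 6 has {2,4,5,6,7,9}; col 3 has {1,2,4,5,9}; box has {1,2,3,4,7} → only 8 remains.
r6c6 = 3: row 6 has {2,4,5,6,7,8,9}; col 6 has {1,2,4,5,6,7,9}; box has {1,2,4,5,6,7,9}; main diagonal has {1,2,4,5,6,7,8,9} → only 3 remains.
r6c7 = 1: row 6 has {2,3,4,5,6,7,8,9}; col 7 has {2,3,4,5,6,7,8,9}; box has {2,3,4,5,6,7,8,9} → only 1 remains.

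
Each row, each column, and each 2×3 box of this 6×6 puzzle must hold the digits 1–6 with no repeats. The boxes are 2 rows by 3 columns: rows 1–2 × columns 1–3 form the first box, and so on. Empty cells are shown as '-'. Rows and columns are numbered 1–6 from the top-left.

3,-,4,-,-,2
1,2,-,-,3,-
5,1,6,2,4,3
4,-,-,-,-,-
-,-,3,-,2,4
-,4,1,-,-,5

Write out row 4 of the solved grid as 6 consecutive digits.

row 2, column 3 = 5 (sole candidate).
row 2, column 6 = 6 (sole candidate).
row 4, column 2 = 3: row 4 has {4}; col 2 has {1,2,4}; box has {1,4,5,6} → only 3 remains.
row 4, column 3 = 2: row 4 has {3,4}; col 3 has {1,3,4,5,6}; box has {1,3,4,5,6} → only 2 remains.
row 4, column 6 = 1: row 4 has {2,3,4}; col 6 has {2,3,4,5,6}; box has {2,3,4} → only 1 remains.
row 5, column 1 = 6 (sole candidate).
row 5, column 2 = 5 (sole candidate).
row 5, column 4 = 1 (sole candidate).
row 6, column 1 = 2 (sole candidate).
row 6, column 5 = 6 (sole candidate).
row 1, column 2 = 6 (sole candidate).
row 1, column 4 = 5 (sole candidate).
row 1, column 5 = 1 (sole candidate).
row 2, column 4 = 4 (sole candidate).
row 4, column 4 = 6: row 4 has {1,2,3,4}; col 4 has {1,2,4,5}; box has {1,2,3,4} → only 6 remains.
row 4, column 5 = 5: row 4 has {1,2,3,4,6}; col 5 has {1,2,3,4,6}; box has {1,2,3,4,6} → only 5 remains.

432651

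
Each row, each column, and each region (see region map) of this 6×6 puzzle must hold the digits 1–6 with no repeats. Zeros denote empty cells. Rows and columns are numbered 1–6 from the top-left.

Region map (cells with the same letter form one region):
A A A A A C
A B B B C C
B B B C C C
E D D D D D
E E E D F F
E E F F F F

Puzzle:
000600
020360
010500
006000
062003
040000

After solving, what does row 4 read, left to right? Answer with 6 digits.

row 3, column 3 = 4: row 3 has {1,5}; col 3 has {2,6}; region has {1,2,3} → only 4 remains.
row 3, column 6 = 2: row 3 has {1,4,5}; col 6 has {3}; region has {5,6} → only 2 remains.
row 2, column 3 = 5: row 2 has {2,3,6}; col 3 has {2,4,6}; region has {1,2,3,4} → only 5 remains.
row 3, column 1 = 6: row 3 has {1,2,4,5}; col 1 has {}; region has {1,2,3,4,5} → only 6 remains.
row 3, column 5 = 3: row 3 has {1,2,4,5,6}; col 5 has {6}; region has {2,5,6} → only 3 remains.
row 6, column 3 = 1: row 6 has {4}; col 3 has {2,4,5,6}; region has {3} → only 1 remains.
row 6, column 4 = 2: row 6 has {1,4}; col 4 has {3,5,6}; region has {1,3} → only 2 remains.
row 6, column 5 = 5: row 6 has {1,2,4}; col 5 has {3,6}; region has {1,2,3} → only 5 remains.
row 6, column 6 = 6: row 6 has {1,2,4,5}; col 6 has {2,3}; region has {1,2,3,5} → only 6 remains.
row 1, column 3 = 3: row 1 has {6}; col 3 has {1,2,4,5,6}; region has {6} → only 3 remains.
row 5, column 5 = 4: row 5 has {2,3,6}; col 5 has {3,5,6}; region has {1,2,3,5,6} → only 4 remains.
row 6, column 1 = 3: row 6 has {1,2,4,5,6}; col 1 has {6}; region has {2,4,6} → only 3 remains.
row 1, column 2 = 5: row 1 has {3,6}; col 2 has {1,2,4,6}; region has {3,6} → only 5 remains.
row 4, column 2 = 3: row 4 has {6}; col 2 has {1,2,4,5,6}; region has {6} → only 3 remains.
row 5, column 4 = 1: row 5 has {2,3,4,6}; col 4 has {2,3,5,6}; region has {3,6} → only 1 remains.
row 4, column 4 = 4: row 4 has {3,6}; col 4 has {1,2,3,5,6}; region has {1,3,6} → only 4 remains.
row 4, column 5 = 2: row 4 has {3,4,6}; col 5 has {3,4,5,6}; region has {1,3,4,6} → only 2 remains.
row 4, column 6 = 5: row 4 has {2,3,4,6}; col 6 has {2,3,6}; region has {1,2,3,4,6} → only 5 remains.
row 5, column 1 = 5: row 5 has {1,2,3,4,6}; col 1 has {3,6}; region has {2,3,4,6} → only 5 remains.
row 1, column 5 = 1: row 1 has {3,5,6}; col 5 has {2,3,4,5,6}; region has {3,5,6} → only 1 remains.
row 1, column 6 = 4: row 1 has {1,3,5,6}; col 6 has {2,3,5,6}; region has {2,3,5,6} → only 4 remains.
row 2, column 1 = 4: row 2 has {2,3,5,6}; col 1 has {3,5,6}; region has {1,3,5,6} → only 4 remains.
row 2, column 6 = 1: row 2 has {2,3,4,5,6}; col 6 has {2,3,4,5,6}; region has {2,3,4,5,6} → only 1 remains.
row 4, column 1 = 1: row 4 has {2,3,4,5,6}; col 1 has {3,4,5,6}; region has {2,3,4,5,6} → only 1 remains.

136425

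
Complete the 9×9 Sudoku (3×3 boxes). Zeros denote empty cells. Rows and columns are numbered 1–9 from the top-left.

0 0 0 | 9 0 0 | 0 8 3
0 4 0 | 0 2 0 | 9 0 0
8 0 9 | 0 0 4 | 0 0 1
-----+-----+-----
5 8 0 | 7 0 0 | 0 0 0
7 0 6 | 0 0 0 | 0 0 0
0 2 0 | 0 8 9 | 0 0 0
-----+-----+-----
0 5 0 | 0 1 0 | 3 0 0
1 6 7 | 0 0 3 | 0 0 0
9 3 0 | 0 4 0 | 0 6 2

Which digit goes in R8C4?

R3C2 = 7: row 3 has {1,4,8,9}; col 2 has {2,3,4,5,6,8}; box has {4,8,9} → only 7 remains.
R9C3 = 8: row 9 has {2,3,4,6,9}; col 3 has {6,7,9}; box has {1,3,5,6,7,9} → only 8 remains.
R9C4 = 5: row 9 has {2,3,4,6,8,9}; col 4 has {7,9}; box has {1,3,4} → only 5 remains.
R9C6 = 7: row 9 has {2,3,4,5,6,8,9}; col 6 has {3,4,9}; box has {1,3,4,5} → only 7 remains.
R9C7 = 1: row 9 has {2,3,4,5,6,7,8,9}; col 7 has {3,9}; box has {2,3,6} → only 1 remains.
R1C2 = 1: row 1 has {3,8,9}; col 2 has {2,3,4,5,6,7,8}; box has {4,7,8,9} → only 1 remains.
R5C2 = 9: row 5 has {6,7}; col 2 has {1,2,3,4,5,6,7,8}; box has {2,5,6,7,8} → only 9 remains.
R8C5 = 9: row 8 has {1,3,6,7}; col 5 has {1,2,4,8}; box has {1,3,4,5,7} → only 9 remains.
R1C7 = 4: in row 1, 4 can only go here (every other open cell in that row sees a 4).
R1C5 = 7: in row 1, 7 can only go here (every other open cell in that row sees a 7).
R8C4 = 2: in row 8, 2 can only go here (every other open cell in that row sees a 2).

2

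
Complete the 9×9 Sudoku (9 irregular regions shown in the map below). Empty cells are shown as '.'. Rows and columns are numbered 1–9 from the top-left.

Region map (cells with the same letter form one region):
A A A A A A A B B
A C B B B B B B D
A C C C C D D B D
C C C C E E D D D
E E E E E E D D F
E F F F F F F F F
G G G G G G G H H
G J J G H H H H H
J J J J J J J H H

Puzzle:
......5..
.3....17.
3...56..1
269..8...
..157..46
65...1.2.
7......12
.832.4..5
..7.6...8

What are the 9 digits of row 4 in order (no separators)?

269148357

row 2, column 9 = 9 (sole candidate).
row 5, column 1 = 9 (sole candidate).
row 5, column 2 = 2 (sole candidate).
row 5, column 6 = 3 (sole candidate).
row 5, column 7 = 8 (sole candidate).
row 8, column 1 = 1 (sole candidate).
row 8, column 5 = 9 (sole candidate).
row 8, column 8 = 6 (sole candidate).
row 9, column 8 = 3 (sole candidate).
row 4, column 5 = 4: row 4 has {2,6,8,9}; col 5 has {5,6,7,9}; region has {1,2,3,5,6,7,8,9} → only 4 remains.
row 4, column 8 = 5: row 4 has {2,4,6,8,9}; col 8 has {1,2,3,4,6,7}; region has {1,4,6,8,9} → only 5 remains.
row 8, column 7 = 7 (sole candidate).
row 3, column 7 = 2 (sole candidate).
row 4, column 7 = 3: row 4 has {2,4,5,6,8,9}; col 7 has {1,2,5,7,8}; region has {1,2,4,5,6,8,9} → only 3 remains.
row 4, column 9 = 7: row 4 has {2,3,4,5,6,8,9}; col 9 has {1,2,5,6,8,9}; region has {1,2,3,4,5,6,8,9} → only 7 remains.
row 4, column 4 = 1: row 4 has {2,3,4,5,6,7,8,9}; col 4 has {2,5}; region has {2,3,5,6,9} → only 1 remains.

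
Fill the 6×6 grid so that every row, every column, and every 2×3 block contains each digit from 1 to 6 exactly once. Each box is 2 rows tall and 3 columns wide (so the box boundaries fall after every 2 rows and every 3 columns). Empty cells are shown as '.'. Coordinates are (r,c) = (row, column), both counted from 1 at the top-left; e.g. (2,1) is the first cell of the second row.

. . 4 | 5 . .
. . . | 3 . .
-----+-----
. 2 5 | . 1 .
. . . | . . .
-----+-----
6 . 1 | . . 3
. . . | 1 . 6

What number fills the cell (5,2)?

(3,6) = 4: row 3 has {1,2,5}; col 6 has {3,6}; box has {1} → only 4 remains.
(3,1) = 3: row 3 has {1,2,4,5}; col 1 has {6}; box has {2,5} → only 3 remains.
(3,4) = 6: row 3 has {1,2,3,4,5}; col 4 has {1,3,5}; box has {1,4} → only 6 remains.
(4,3) = 6: row 4 has {}; col 3 has {1,4,5}; box has {2,3,5} → only 6 remains.
(4,4) = 2: row 4 has {6}; col 4 has {1,3,5,6}; box has {1,4,6} → only 2 remains.
(4,6) = 5: row 4 has {2,6}; col 6 has {3,4,6}; box has {1,2,4,6} → only 5 remains.
(5,4) = 4: row 5 has {1,3,6}; col 4 has {1,2,3,5,6}; box has {1,3,6} → only 4 remains.
(2,3) = 2: row 2 has {3}; col 3 has {1,4,5,6}; box has {4} → only 2 remains.
(2,6) = 1: row 2 has {2,3}; col 6 has {3,4,5,6}; box has {3,5} → only 1 remains.
(4,5) = 3: row 4 has {2,5,6}; col 5 has {1}; box has {1,2,4,5,6} → only 3 remains.
(5,2) = 5: row 5 has {1,3,4,6}; col 2 has {2}; box has {1,6} → only 5 remains.

5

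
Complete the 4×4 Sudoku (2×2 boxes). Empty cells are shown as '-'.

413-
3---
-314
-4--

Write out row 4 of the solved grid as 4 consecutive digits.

1423

R1C4 = 2 (sole candidate).
R2C2 = 2 (sole candidate).
R2C3 = 4 (sole candidate).
R2C4 = 1 (sole candidate).
R3C1 = 2 (sole candidate).
R4C1 = 1: row 4 has {4}; col 1 has {2,3,4}; box has {2,3,4} → only 1 remains.
R4C3 = 2: row 4 has {1,4}; col 3 has {1,3,4}; box has {1,4} → only 2 remains.
R4C4 = 3: row 4 has {1,2,4}; col 4 has {1,2,4}; box has {1,2,4} → only 3 remains.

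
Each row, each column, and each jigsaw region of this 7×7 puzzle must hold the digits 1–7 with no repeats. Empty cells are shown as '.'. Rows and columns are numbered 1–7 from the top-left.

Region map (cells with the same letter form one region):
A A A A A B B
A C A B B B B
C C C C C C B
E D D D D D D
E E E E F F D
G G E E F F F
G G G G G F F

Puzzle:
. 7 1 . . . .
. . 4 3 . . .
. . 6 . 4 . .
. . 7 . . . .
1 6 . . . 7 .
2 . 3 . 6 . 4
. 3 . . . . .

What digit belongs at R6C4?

7

R7C3 = 5 (sole candidate).
R5C3 = 2 (sole candidate).
R6C2 = 1 (sole candidate).
R6C6 = 5 (sole candidate).
R7C5 = 7 (sole candidate).
R5C5 = 3 (sole candidate).
R5C7 = 5 (sole candidate).
R6C4 = 7: row 6 has {1,2,3,4,5,6}; col 4 has {3}; region has {1,2,3,6} → only 7 remains.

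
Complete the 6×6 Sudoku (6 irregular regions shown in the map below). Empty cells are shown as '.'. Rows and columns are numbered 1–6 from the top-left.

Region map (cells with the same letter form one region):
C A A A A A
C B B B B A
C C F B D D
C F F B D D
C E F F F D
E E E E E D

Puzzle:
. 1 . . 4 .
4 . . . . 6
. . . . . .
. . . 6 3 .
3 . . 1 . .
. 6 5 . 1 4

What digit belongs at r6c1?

r6c1 = 2: row 6 has {1,4,5,6}; col 1 has {3,4}; region has {1,5,6} → only 2 remains.

2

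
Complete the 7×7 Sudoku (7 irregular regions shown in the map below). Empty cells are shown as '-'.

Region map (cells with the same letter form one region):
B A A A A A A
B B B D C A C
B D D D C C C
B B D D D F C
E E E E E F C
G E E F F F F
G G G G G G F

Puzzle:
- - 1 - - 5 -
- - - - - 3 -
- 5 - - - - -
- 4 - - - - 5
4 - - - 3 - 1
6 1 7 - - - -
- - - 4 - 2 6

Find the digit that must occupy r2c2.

7

r5c6 = 7: row 5 has {1,3,4}; col 6 has {2,3,5}; region has {6} → only 7 remains.
r6c6 = 4: row 6 has {1,6,7}; col 6 has {2,3,5,7}; region has {6,7} → only 4 remains.
r3c6 = 6: row 3 has {5}; col 6 has {2,3,4,5,7}; region has {1,5} → only 6 remains.
r4c6 = 1: row 4 has {4,5}; col 6 has {2,3,4,5,6,7}; region has {4,6,7} → only 1 remains.
r1c1 = 3: in row 1, 3 can only go here (every other open cell in that row sees a 3).
r7c2 = 3: in column 2, 3 can only go here (every other open cell in that column sees a 3).
r7c3 = 5: row 7 has {2,3,4,6}; col 3 has {1,7}; region has {2,3,4,6} → only 5 remains.
r2c1 = 5: in row 2, 5 can only go here (every other open cell in that row sees a 5).
r2c4 = 1: in row 2, 1 can only go here (every other open cell in that row sees a 1).
r3c1 = 1: in row 3, 1 can only go here (every other open cell in that row sees a 1).
r7c1 = 7: row 7 has {2,3,4,5,6}; col 1 has {1,3,4,5,6}; region has {2,3,4,5,6} → only 7 remains.
r7c5 = 1: row 7 has {2,3,4,5,6,7}; col 5 has {3}; region has {2,3,4,5,6,7} → only 1 remains.
r4c1 = 2: row 4 has {1,4,5}; col 1 has {1,3,4,5,6,7}; region has {1,3,4,5} → only 2 remains.
r2c3 = 6: row 2 has {1,3,5}; col 3 has {1,5,7}; region has {1,2,3,4,5} → only 6 remains.
r4c3 = 3: row 4 has {1,2,4,5}; col 3 has {1,5,6,7}; region has {1,5} → only 3 remains.
r5c3 = 2: row 5 has {1,3,4,7}; col 3 has {1,3,5,6,7}; region has {1,3,4,7} → only 2 remains.
r2c2 = 7: row 2 has {1,3,5,6}; col 2 has {1,3,4,5}; region has {1,2,3,4,5,6} → only 7 remains.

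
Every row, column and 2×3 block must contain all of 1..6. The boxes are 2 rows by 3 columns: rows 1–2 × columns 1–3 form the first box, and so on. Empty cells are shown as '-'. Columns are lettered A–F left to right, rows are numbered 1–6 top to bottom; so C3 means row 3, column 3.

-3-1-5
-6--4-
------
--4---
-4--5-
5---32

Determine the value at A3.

6

C1 = 2: row 1 has {1,3,5}; col 3 has {4}; box has {3,6} → only 2 remains.
E1 = 6: row 1 has {1,2,3,5}; col 5 has {3,4,5}; box has {1,4,5} → only 6 remains.
A2 = 1: row 2 has {4,6}; col 1 has {5}; box has {2,3,6} → only 1 remains.
C2 = 5: row 2 has {1,4,6}; col 3 has {2,4}; box has {1,2,3,6} → only 5 remains.
F2 = 3: row 2 has {1,4,5,6}; col 6 has {2,5}; box has {1,4,5,6} → only 3 remains.
D5 = 6: row 5 has {4,5}; col 4 has {1}; box has {2,3,5} → only 6 remains.
F5 = 1: row 5 has {4,5,6}; col 6 has {2,3,5}; box has {2,3,5,6} → only 1 remains.
B6 = 1: row 6 has {2,3,5}; col 2 has {3,4,6}; box has {4,5} → only 1 remains.
C6 = 6: row 6 has {1,2,3,5}; col 3 has {2,4,5}; box has {1,4,5} → only 6 remains.
D6 = 4: row 6 has {1,2,3,5,6}; col 4 has {1,6}; box has {1,2,3,5,6} → only 4 remains.
A1 = 4: row 1 has {1,2,3,5,6}; col 1 has {1,5}; box has {1,2,3,5,6} → only 4 remains.
D2 = 2: row 2 has {1,3,4,5,6}; col 4 has {1,4,6}; box has {1,3,4,5,6} → only 2 remains.
F4 = 6: row 4 has {4}; col 6 has {1,2,3,5}; box has {} → only 6 remains.
C5 = 3: row 5 has {1,4,5,6}; col 3 has {2,4,5,6}; box has {1,4,5,6} → only 3 remains.
C3 = 1: row 3 has {}; col 3 has {2,3,4,5,6}; box has {4} → only 1 remains.
E3 = 2: row 3 has {1}; col 5 has {3,4,5,6}; box has {6} → only 2 remains.
F3 = 4: row 3 has {1,2}; col 6 has {1,2,3,5,6}; box has {2,6} → only 4 remains.
E4 = 1: row 4 has {4,6}; col 5 has {2,3,4,5,6}; box has {2,4,6} → only 1 remains.
A5 = 2: row 5 has {1,3,4,5,6}; col 1 has {1,4,5}; box has {1,3,4,5,6} → only 2 remains.
B3 = 5: row 3 has {1,2,4}; col 2 has {1,3,4,6}; box has {1,4} → only 5 remains.
D3 = 3: row 3 has {1,2,4,5}; col 4 has {1,2,4,6}; box has {1,2,4,6} → only 3 remains.
A4 = 3: row 4 has {1,4,6}; col 1 has {1,2,4,5}; box has {1,4,5} → only 3 remains.
B4 = 2: row 4 has {1,3,4,6}; col 2 has {1,3,4,5,6}; box has {1,3,4,5} → only 2 remains.
D4 = 5: row 4 has {1,2,3,4,6}; col 4 has {1,2,3,4,6}; box has {1,2,3,4,6} → only 5 remains.
A3 = 6: row 3 has {1,2,3,4,5}; col 1 has {1,2,3,4,5}; box has {1,2,3,4,5} → only 6 remains.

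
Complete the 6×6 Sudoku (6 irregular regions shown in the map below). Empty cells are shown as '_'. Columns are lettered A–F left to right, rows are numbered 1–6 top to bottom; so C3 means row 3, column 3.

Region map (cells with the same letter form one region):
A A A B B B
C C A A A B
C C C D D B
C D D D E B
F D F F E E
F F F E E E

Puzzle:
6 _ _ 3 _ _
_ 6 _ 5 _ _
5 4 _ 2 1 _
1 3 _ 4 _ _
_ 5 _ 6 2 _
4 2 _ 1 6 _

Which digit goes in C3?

3

B1 = 1: row 1 has {3,6}; col 2 has {2,3,4,5,6}; region has {5,6} → only 1 remains.
C3 = 3: row 3 has {1,2,4,5}; col 3 has {}; region has {1,4,5,6} → only 3 remains.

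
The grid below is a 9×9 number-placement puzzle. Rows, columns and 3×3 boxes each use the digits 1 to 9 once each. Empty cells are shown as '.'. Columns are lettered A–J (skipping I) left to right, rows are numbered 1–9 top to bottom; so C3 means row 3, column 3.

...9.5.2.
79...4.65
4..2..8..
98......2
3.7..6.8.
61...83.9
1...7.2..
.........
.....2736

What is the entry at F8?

A1 = 8: row 1 has {2,5,9}; col 1 has {1,3,4,6,7,9}; box has {4,7,9} → only 8 remains.
G2 = 1: row 2 has {4,5,6,7,9}; col 7 has {2,3,7,8}; box has {2,5,6,8} → only 1 remains.
A9 = 5: row 9 has {2,3,6,7}; col 1 has {1,3,4,6,7,8,9}; box has {1} → only 5 remains.
B9 = 4: row 9 has {2,3,5,6,7}; col 2 has {1,8,9}; box has {1,5} → only 4 remains.
G1 = 4: row 1 has {2,5,8,9}; col 7 has {1,2,3,7,8}; box has {1,2,5,6,8} → only 4 remains.
G5 = 5: row 5 has {3,6,7,8}; col 7 has {1,2,3,4,7,8}; box has {2,3,8,9} → only 5 remains.
A8 = 2: row 8 has {}; col 1 has {1,3,4,5,6,7,8,9}; box has {1,4,5} → only 2 remains.
G8 = 9: row 8 has {2}; col 7 has {1,2,3,4,5,7,8}; box has {2,3,6,7} → only 9 remains.
G4 = 6: row 4 has {2,8,9}; col 7 has {1,2,3,4,5,7,8,9}; box has {2,3,5,8,9} → only 6 remains.
B5 = 2: row 5 has {3,5,6,7,8}; col 2 has {1,4,8,9}; box has {1,3,6,7,8,9} → only 2 remains.
J1 = 7: in row 1, 7 can only go here (every other open cell in that row sees a 7).
H3 = 9: row 3 has {2,4,8}; col 8 has {2,3,6,8}; box has {1,2,4,5,6,7,8} → only 9 remains.
J3 = 3: row 3 has {2,4,8,9}; col 9 has {2,5,6,7,9}; box has {1,2,4,5,6,7,8,9} → only 3 remains.
C2 = 2: in row 2, 2 can only go here (every other open cell in that row sees a 2).
F3 = 7: in row 3, 7 can only go here (every other open cell in that row sees a 7).
E5 = 9: in row 5, 9 can only go here (every other open cell in that row sees a 9).
E6 = 2: in row 6, 2 can only go here (every other open cell in that row sees a 2).
B8 = 7: in row 8, 7 can only go here (every other open cell in that row sees a 7).
C9 = 9: in row 9, 9 can only go here (every other open cell in that row sees a 9).
F7 = 9: in row 7, 9 can only go here (every other open cell in that row sees a 9).
B3 = 5: in column 2, 5 can only go here (every other open cell in that column sees a 5).
Singles propagation stalls; F8 is still open with candidates {1,3}.
  Try F8 = 1: then row 9 has no cell left for 1 — contradiction.
So F8 = 3.

3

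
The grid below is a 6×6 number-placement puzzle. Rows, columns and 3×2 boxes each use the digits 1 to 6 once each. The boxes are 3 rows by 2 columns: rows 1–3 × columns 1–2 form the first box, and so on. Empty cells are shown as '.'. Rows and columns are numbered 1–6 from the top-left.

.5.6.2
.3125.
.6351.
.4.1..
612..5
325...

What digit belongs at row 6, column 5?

row 1, column 3 = 4 (sole candidate).
row 1, column 5 = 3 (sole candidate).
row 2, column 1 = 4 (sole candidate).
row 2, column 6 = 6 (sole candidate).
row 3, column 1 = 2 (sole candidate).
row 3, column 6 = 4 (sole candidate).
row 4, column 1 = 5 (sole candidate).
row 4, column 3 = 6 (sole candidate).
row 4, column 5 = 2 (sole candidate).
row 4, column 6 = 3 (sole candidate).
row 5, column 5 = 4 (sole candidate).
row 6, column 4 = 4 (sole candidate).
row 6, column 5 = 6: row 6 has {2,3,4,5}; col 5 has {1,2,3,4,5}; box has {2,3,4,5} → only 6 remains.

6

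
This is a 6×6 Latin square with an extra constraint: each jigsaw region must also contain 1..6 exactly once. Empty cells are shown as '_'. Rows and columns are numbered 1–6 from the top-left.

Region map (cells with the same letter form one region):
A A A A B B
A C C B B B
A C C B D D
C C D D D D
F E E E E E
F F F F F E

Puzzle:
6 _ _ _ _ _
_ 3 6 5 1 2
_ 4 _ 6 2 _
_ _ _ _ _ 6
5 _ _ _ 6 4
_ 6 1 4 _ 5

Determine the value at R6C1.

R1C6 = 3: row 1 has {6}; col 6 has {2,4,5,6}; region has {1,2,5,6} → only 3 remains.
R2C1 = 4: row 2 has {1,2,3,5,6}; col 1 has {5,6}; region has {6} → only 4 remains.
R3C3 = 5: row 3 has {2,4,6}; col 3 has {1,6}; region has {3,4,6} → only 5 remains.
R3C6 = 1: row 3 has {2,4,5,6}; col 6 has {2,3,4,5,6}; region has {2,6} → only 1 remains.
R4C4 = 3: row 4 has {6}; col 4 has {4,5,6}; region has {1,2,6} → only 3 remains.
R6C5 = 3: row 6 has {1,4,5,6}; col 5 has {1,2,6}; region has {1,4,5,6} → only 3 remains.
R1C3 = 2: row 1 has {3,6}; col 3 has {1,5,6}; region has {4,6} → only 2 remains.
R1C4 = 1: row 1 has {2,3,6}; col 4 has {3,4,5,6}; region has {2,4,6} → only 1 remains.
R1C5 = 4: row 1 has {1,2,3,6}; col 5 has {1,2,3,6}; region has {1,2,3,5,6} → only 4 remains.
R3C1 = 3: row 3 has {1,2,4,5,6}; col 1 has {4,5,6}; region has {1,2,4,6} → only 3 remains.
R4C3 = 4: row 4 has {3,6}; col 3 has {1,2,5,6}; region has {1,2,3,6} → only 4 remains.
R4C5 = 5: row 4 has {3,4,6}; col 5 has {1,2,3,4,6}; region has {1,2,3,4,6} → only 5 remains.
R5C3 = 3: row 5 has {4,5,6}; col 3 has {1,2,4,5,6}; region has {4,5,6} → only 3 remains.
R5C4 = 2: row 5 has {3,4,5,6}; col 4 has {1,3,4,5,6}; region has {3,4,5,6} → only 2 remains.
R6C1 = 2: row 6 has {1,3,4,5,6}; col 1 has {3,4,5,6}; region has {1,3,4,5,6} → only 2 remains.

2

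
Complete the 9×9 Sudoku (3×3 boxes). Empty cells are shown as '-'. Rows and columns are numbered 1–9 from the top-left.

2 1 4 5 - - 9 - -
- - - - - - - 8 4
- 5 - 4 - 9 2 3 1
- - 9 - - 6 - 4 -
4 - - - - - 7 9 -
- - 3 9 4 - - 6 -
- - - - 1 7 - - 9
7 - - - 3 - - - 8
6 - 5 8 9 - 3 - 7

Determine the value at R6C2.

R1C8 = 7 (sole candidate).
R1C9 = 6 (sole candidate).
R2C7 = 5 (sole candidate).
R3C1 = 8 (sole candidate).
R7C1 = 3 (sole candidate).
R1C5 = 8 (sole candidate).
R1C6 = 3 (sole candidate).
R2C1 = 9 (sole candidate).
R2C2 = 3 (hidden single in row 2).
R6C2 = 7: in row 6, 7 can only go here (every other open cell in that row sees a 7).

7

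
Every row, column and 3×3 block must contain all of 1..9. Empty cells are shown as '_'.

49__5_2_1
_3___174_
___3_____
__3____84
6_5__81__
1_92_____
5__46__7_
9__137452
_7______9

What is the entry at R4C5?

1

R1C6 = 6: row 1 has {1,2,4,5,9}; col 6 has {1,7,8}; box has {1,3,5} → only 6 remains.
R1C8 = 3: row 1 has {1,2,4,5,6,9}; col 8 has {4,5,7,8}; box has {1,2,4,7} → only 3 remains.
R4C2 = 2: row 4 has {3,4,8}; col 2 has {3,7,9}; box has {1,3,5,6,9} → only 2 remains.
R5C2 = 4: row 5 has {1,5,6,8}; col 2 has {2,3,7,9}; box has {1,2,3,5,6,9} → only 4 remains.
R6C2 = 8: row 6 has {1,2,9}; col 2 has {2,3,4,7,9}; box has {1,2,3,4,5,6,9} → only 8 remains.
R6C8 = 6: row 6 has {1,2,8,9}; col 8 has {3,4,5,7,8}; box has {1,4,8} → only 6 remains.
R7C2 = 1: row 7 has {4,5,6,7}; col 2 has {2,3,4,7,8,9}; box has {5,7,9} → only 1 remains.
R8C2 = 6: row 8 has {1,2,3,4,5,7,9}; col 2 has {1,2,3,4,7,8,9}; box has {1,5,7,9} → only 6 remains.
R8C3 = 8: row 8 has {1,2,3,4,5,6,7,9}; col 3 has {3,5,9}; box has {1,5,6,7,9} → only 8 remains.
R9C8 = 1: row 9 has {7,9}; col 8 has {3,4,5,6,7,8}; box has {2,4,5,7,9} → only 1 remains.
R1C3 = 7: row 1 has {1,2,3,4,5,6,9}; col 3 has {3,5,8,9}; box has {3,4,9} → only 7 remains.
R1C4 = 8: row 1 has {1,2,3,4,5,6,7,9}; col 4 has {1,2,3,4}; box has {1,3,5,6} → only 8 remains.
R2C4 = 9: row 2 has {1,3,4,7}; col 4 has {1,2,3,4,8}; box has {1,3,5,6,8} → only 9 remains.
R2C5 = 2: row 2 has {1,3,4,7,9}; col 5 has {3,5,6}; box has {1,3,5,6,8,9} → only 2 remains.
R3C2 = 5: row 3 has {3}; col 2 has {1,2,3,4,6,7,8,9}; box has {3,4,7,9} → only 5 remains.
R3C6 = 4: row 3 has {3,5}; col 6 has {1,6,7,8}; box has {1,2,3,5,6,8,9} → only 4 remains.
R3C8 = 9: row 3 has {3,4,5}; col 8 has {1,3,4,5,6,7,8}; box has {1,2,3,4,7} → only 9 remains.
R4C1 = 7: row 4 has {2,3,4,8}; col 1 has {1,4,5,6,9}; box has {1,2,3,4,5,6,8,9} → only 7 remains.
R5C4 = 7: row 5 has {1,4,5,6,8}; col 4 has {1,2,3,4,8,9}; box has {2,8} → only 7 remains.
R5C5 = 9: row 5 has {1,4,5,6,7,8}; col 5 has {2,3,5,6}; box has {2,7,8} → only 9 remains.
R5C8 = 2: row 5 has {1,4,5,6,7,8,9}; col 8 has {1,3,4,5,6,7,8,9}; box has {1,4,6,8} → only 2 remains.
R5C9 = 3: row 5 has {1,2,4,5,6,7,8,9}; col 9 has {1,2,4,9}; box has {1,2,4,6,8} → only 3 remains.
R6C5 = 4: row 6 has {1,2,6,8,9}; col 5 has {2,3,5,6,9}; box has {2,7,8,9} → only 4 remains.
R6C7 = 5: row 6 has {1,2,4,6,8,9}; col 7 has {1,2,4,7}; box has {1,2,3,4,6,8} → only 5 remains.
R6C9 = 7: row 6 has {1,2,4,5,6,8,9}; col 9 has {1,2,3,4,9}; box has {1,2,3,4,5,6,8} → only 7 remains.
R7C3 = 2: row 7 has {1,4,5,6,7}; col 3 has {3,5,7,8,9}; box has {1,5,6,7,8,9} → only 2 remains.
R7C6 = 9: row 7 has {1,2,4,5,6,7}; col 6 has {1,4,6,7,8}; box has {1,3,4,6,7} → only 9 remains.
R7C9 = 8: row 7 has {1,2,4,5,6,7,9}; col 9 has {1,2,3,4,7,9}; box has {1,2,4,5,7,9} → only 8 remains.
R9C1 = 3: row 9 has {1,7,9}; col 1 has {1,4,5,6,7,9}; box has {1,2,5,6,7,8,9} → only 3 remains.
R9C3 = 4: row 9 has {1,3,7,9}; col 3 has {2,3,5,7,8,9}; box has {1,2,3,5,6,7,8,9} → only 4 remains.
R9C4 = 5: row 9 has {1,3,4,7,9}; col 4 has {1,2,3,4,7,8,9}; box has {1,3,4,6,7,9} → only 5 remains.
R9C5 = 8: row 9 has {1,3,4,5,7,9}; col 5 has {2,3,4,5,6,9}; box has {1,3,4,5,6,7,9} → only 8 remains.
R9C6 = 2: row 9 has {1,3,4,5,7,8,9}; col 6 has {1,4,6,7,8,9}; box has {1,3,4,5,6,7,8,9} → only 2 remains.
R9C7 = 6: row 9 has {1,2,3,4,5,7,8,9}; col 7 has {1,2,4,5,7}; box has {1,2,4,5,7,8,9} → only 6 remains.
R2C1 = 8: row 2 has {1,2,3,4,7,9}; col 1 has {1,3,4,5,6,7,9}; box has {3,4,5,7,9} → only 8 remains.
R2C3 = 6: row 2 has {1,2,3,4,7,8,9}; col 3 has {2,3,4,5,7,8,9}; box has {3,4,5,7,8,9} → only 6 remains.
R2C9 = 5: row 2 has {1,2,3,4,6,7,8,9}; col 9 has {1,2,3,4,7,8,9}; box has {1,2,3,4,7,9} → only 5 remains.
R3C1 = 2: row 3 has {3,4,5,9}; col 1 has {1,3,4,5,6,7,8,9}; box has {3,4,5,6,7,8,9} → only 2 remains.
R3C3 = 1: row 3 has {2,3,4,5,9}; col 3 has {2,3,4,5,6,7,8,9}; box has {2,3,4,5,6,7,8,9} → only 1 remains.
R3C5 = 7: row 3 has {1,2,3,4,5,9}; col 5 has {2,3,4,5,6,8,9}; box has {1,2,3,4,5,6,8,9} → only 7 remains.
R3C7 = 8: row 3 has {1,2,3,4,5,7,9}; col 7 has {1,2,4,5,6,7}; box has {1,2,3,4,5,7,9} → only 8 remains.
R3C9 = 6: row 3 has {1,2,3,4,5,7,8,9}; col 9 has {1,2,3,4,5,7,8,9}; box has {1,2,3,4,5,7,8,9} → only 6 remains.
R4C4 = 6: row 4 has {2,3,4,7,8}; col 4 has {1,2,3,4,5,7,8,9}; box has {2,4,7,8,9} → only 6 remains.
R4C5 = 1: row 4 has {2,3,4,6,7,8}; col 5 has {2,3,4,5,6,7,8,9}; box has {2,4,6,7,8,9} → only 1 remains.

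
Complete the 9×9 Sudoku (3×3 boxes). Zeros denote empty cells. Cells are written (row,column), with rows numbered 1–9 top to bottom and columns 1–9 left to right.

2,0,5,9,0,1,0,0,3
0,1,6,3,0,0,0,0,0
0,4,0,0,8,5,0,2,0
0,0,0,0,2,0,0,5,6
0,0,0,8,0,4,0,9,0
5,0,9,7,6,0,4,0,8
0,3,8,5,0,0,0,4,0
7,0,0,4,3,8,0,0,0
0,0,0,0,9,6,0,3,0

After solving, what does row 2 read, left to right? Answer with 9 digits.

(3,4) = 6 (sole candidate).
(4,4) = 1 (sole candidate).
(5,5) = 5 (sole candidate).
(6,2) = 2 (sole candidate).
(6,6) = 3 (sole candidate).
(6,8) = 1 (sole candidate).
(8,8) = 6 (sole candidate).
(9,2) = 5 (sole candidate).
(9,4) = 2 (sole candidate).
(4,6) = 9 (sole candidate).
(7,6) = 7 (sole candidate).
(8,2) = 9 (sole candidate).
(2,6) = 2: row 2 has {1,3,6}; col 6 has {1,3,4,5,6,7,8,9}; box has {1,3,5,6,8,9} → only 2 remains.
(7,5) = 1 (sole candidate).
(7,1) = 6 (sole candidate).
(1,5) = 4 (hidden single in row 1).
(1,7) = 6 (hidden single in row 1).
(2,5) = 7: row 2 has {1,2,3,6}; col 5 has {1,2,3,4,5,6,8,9}; box has {1,2,3,4,5,6,8,9} → only 7 remains.
(2,8) = 8: row 2 has {1,2,3,6,7}; col 8 has {1,2,3,4,5,6,9}; box has {2,3,6} → only 8 remains.
(1,8) = 7 (sole candidate).
(2,1) = 9: row 2 has {1,2,3,6,7,8}; col 1 has {2,5,6,7}; box has {1,2,4,5,6} → only 9 remains.
(2,7) = 5: row 2 has {1,2,3,6,7,8,9}; col 7 has {4,6}; box has {2,3,6,7,8} → only 5 remains.
(2,9) = 4: row 2 has {1,2,3,5,6,7,8,9}; col 9 has {3,6,8}; box has {2,3,5,6,7,8} → only 4 remains.

916372584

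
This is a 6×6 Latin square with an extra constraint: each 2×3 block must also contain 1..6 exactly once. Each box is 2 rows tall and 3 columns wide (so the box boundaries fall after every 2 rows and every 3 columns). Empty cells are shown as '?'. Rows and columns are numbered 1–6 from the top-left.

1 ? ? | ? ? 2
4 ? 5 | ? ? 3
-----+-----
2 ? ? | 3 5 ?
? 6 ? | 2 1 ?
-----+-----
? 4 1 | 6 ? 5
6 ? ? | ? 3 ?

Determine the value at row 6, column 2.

5

row 1, column 2 = 3: row 1 has {1,2}; col 2 has {4,6}; box has {1,4,5} → only 3 remains.
row 1, column 3 = 6: row 1 has {1,2,3}; col 3 has {1,5}; box has {1,3,4,5} → only 6 remains.
row 1, column 5 = 4: row 1 has {1,2,3,6}; col 5 has {1,3,5}; box has {2,3} → only 4 remains.
row 2, column 2 = 2: row 2 has {3,4,5}; col 2 has {3,4,6}; box has {1,3,4,5,6} → only 2 remains.
row 2, column 4 = 1: row 2 has {2,3,4,5}; col 4 has {2,3,6}; box has {2,3,4} → only 1 remains.
row 2, column 5 = 6: row 2 has {1,2,3,4,5}; col 5 has {1,3,4,5}; box has {1,2,3,4} → only 6 remains.
row 3, column 2 = 1: row 3 has {2,3,5}; col 2 has {2,3,4,6}; box has {2,6} → only 1 remains.
row 3, column 3 = 4: row 3 has {1,2,3,5}; col 3 has {1,5,6}; box has {1,2,6} → only 4 remains.
row 3, column 6 = 6: row 3 has {1,2,3,4,5}; col 6 has {2,3,5}; box has {1,2,3,5} → only 6 remains.
row 4, column 3 = 3: row 4 has {1,2,6}; col 3 has {1,4,5,6}; box has {1,2,4,6} → only 3 remains.
row 4, column 6 = 4: row 4 has {1,2,3,6}; col 6 has {2,3,5,6}; box has {1,2,3,5,6} → only 4 remains.
row 5, column 1 = 3: row 5 has {1,4,5,6}; col 1 has {1,2,4,6}; box has {1,4,6} → only 3 remains.
row 5, column 5 = 2: row 5 has {1,3,4,5,6}; col 5 has {1,3,4,5,6}; box has {3,5,6} → only 2 remains.
row 6, column 2 = 5: row 6 has {3,6}; col 2 has {1,2,3,4,6}; box has {1,3,4,6} → only 5 remains.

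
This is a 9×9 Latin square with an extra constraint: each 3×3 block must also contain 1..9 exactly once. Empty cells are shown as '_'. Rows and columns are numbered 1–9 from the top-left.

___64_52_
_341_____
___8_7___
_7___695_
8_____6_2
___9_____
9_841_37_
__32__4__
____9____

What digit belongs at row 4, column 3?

2

row 3, column 7 = 1: row 3 has {7,8}; col 7 has {3,4,5,6,9}; box has {2,5} → only 1 remains.
row 4, column 4 = 3: row 4 has {5,6,7,9}; col 4 has {1,2,4,6,8,9}; box has {6,9} → only 3 remains.
row 7, column 6 = 5: row 7 has {1,3,4,7,8,9}; col 6 has {6,7}; box has {1,2,4,9} → only 5 remains.
row 7, column 9 = 6: row 7 has {1,3,4,5,7,8,9}; col 9 has {2}; box has {3,4,7} → only 6 remains.
row 8, column 6 = 8: row 8 has {2,3,4}; col 6 has {5,6,7}; box has {1,2,4,5,9} → only 8 remains.
row 9, column 4 = 7: row 9 has {9}; col 4 has {1,2,3,4,6,8,9}; box has {1,2,4,5,8,9} → only 7 remains.
row 9, column 6 = 3: row 9 has {7,9}; col 6 has {5,6,7,8}; box has {1,2,4,5,7,8,9} → only 3 remains.
row 1, column 6 = 9: row 1 has {2,4,5,6}; col 6 has {3,5,6,7,8}; box has {1,4,6,7,8} → only 9 remains.
row 2, column 6 = 2: row 2 has {1,3,4}; col 6 has {3,5,6,7,8,9}; box has {1,4,6,7,8,9} → only 2 remains.
row 5, column 4 = 5: row 5 has {2,6,8}; col 4 has {1,2,3,4,6,7,8,9}; box has {3,6,9} → only 5 remains.
row 5, column 5 = 7: row 5 has {2,5,6,8}; col 5 has {1,4,9}; box has {3,5,6,9} → only 7 remains.
row 7, column 2 = 2: row 7 has {1,3,4,5,6,7,8,9}; col 2 has {3,7}; box has {3,8,9} → only 2 remains.
row 8, column 5 = 6: row 8 has {2,3,4,8}; col 5 has {1,4,7,9}; box has {1,2,3,4,5,7,8,9} → only 6 remains.
row 2, column 5 = 5: row 2 has {1,2,3,4}; col 5 has {1,4,6,7,9}; box has {1,2,4,6,7,8,9} → only 5 remains.
row 3, column 5 = 3: row 3 has {1,7,8}; col 5 has {1,4,5,6,7,9}; box has {1,2,4,5,6,7,8,9} → only 3 remains.
row 1, column 9 = 3: in row 1, 3 can only go here (every other open cell in that row sees a 3).
row 1, column 2 = 8: in row 1, 8 can only go here (every other open cell in that row sees an 8).
row 5, column 8 = 3: in row 5, 3 can only go here (every other open cell in that row sees a 3).
row 6, column 1 = 3: in row 6, 3 can only go here (every other open cell in that row sees a 3).
row 8, column 1 = 7: in row 8, 7 can only go here (every other open cell in that row sees a 7).
row 1, column 1 = 1: row 1 has {2,3,4,5,6,8,9}; col 1 has {3,7,8,9}; box has {3,4,8} → only 1 remains.
row 1, column 3 = 7: row 1 has {1,2,3,4,5,6,8,9}; col 3 has {3,4,8}; box has {1,3,4,8} → only 7 remains.
row 2, column 1 = 6: row 2 has {1,2,3,4,5}; col 1 has {1,3,7,8,9}; box has {1,3,4,7,8} → only 6 remains.
row 3, column 8 = 6: in row 3, 6 can only go here (every other open cell in that row sees a 6).
row 3, column 9 = 4: in row 3, 4 can only go here (every other open cell in that row sees a 4).
row 4, column 1 = 4: in row 4, 4 can only go here (every other open cell in that row sees a 4).
row 9, column 1 = 5: row 9 has {3,7,9}; col 1 has {1,3,4,6,7,8,9}; box has {2,3,7,8,9} → only 5 remains.
row 3, column 1 = 2: row 3 has {1,3,4,6,7,8}; col 1 has {1,3,4,5,6,7,8,9}; box has {1,3,4,6,7,8} → only 2 remains.
row 8, column 2 = 1: row 8 has {2,3,4,6,7,8}; col 2 has {2,3,7,8}; box has {2,3,5,7,8,9} → only 1 remains.
row 8, column 8 = 9: row 8 has {1,2,3,4,6,7,8}; col 8 has {2,3,5,6,7}; box has {3,4,6,7} → only 9 remains.
row 8, column 9 = 5: row 8 has {1,2,3,4,6,7,8,9}; col 9 has {2,3,4,6}; box has {3,4,6,7,9} → only 5 remains.
row 9, column 3 = 6: row 9 has {3,5,7,9}; col 3 has {3,4,7,8}; box has {1,2,3,5,7,8,9} → only 6 remains.
row 2, column 8 = 8: row 2 has {1,2,3,4,5,6}; col 8 has {2,3,5,6,7,9}; box has {1,2,3,4,5,6} → only 8 remains.
row 5, column 2 = 9: row 5 has {2,3,5,6,7,8}; col 2 has {1,2,3,7,8}; box has {3,4,7,8} → only 9 remains.
row 5, column 3 = 1: row 5 has {2,3,5,6,7,8,9}; col 3 has {3,4,6,7,8}; box has {3,4,7,8,9} → only 1 remains.
row 5, column 6 = 4: row 5 has {1,2,3,5,6,7,8,9}; col 6 has {2,3,5,6,7,8,9}; box has {3,5,6,7,9} → only 4 remains.
row 6, column 6 = 1: row 6 has {3,9}; col 6 has {2,3,4,5,6,7,8,9}; box has {3,4,5,6,7,9} → only 1 remains.
row 6, column 8 = 4: row 6 has {1,3,9}; col 8 has {2,3,5,6,7,8,9}; box has {2,3,5,6,9} → only 4 remains.
row 9, column 2 = 4: row 9 has {3,5,6,7,9}; col 2 has {1,2,3,7,8,9}; box has {1,2,3,5,6,7,8,9} → only 4 remains.
row 9, column 8 = 1: row 9 has {3,4,5,6,7,9}; col 8 has {2,3,4,5,6,7,8,9}; box has {3,4,5,6,7,9} → only 1 remains.
row 9, column 9 = 8: row 9 has {1,3,4,5,6,7,9}; col 9 has {2,3,4,5,6}; box has {1,3,4,5,6,7,9} → only 8 remains.
row 2, column 7 = 7: row 2 has {1,2,3,4,5,6,8}; col 7 has {1,3,4,5,6,9}; box has {1,2,3,4,5,6,8} → only 7 remains.
row 2, column 9 = 9: row 2 has {1,2,3,4,5,6,7,8}; col 9 has {2,3,4,5,6,8}; box has {1,2,3,4,5,6,7,8} → only 9 remains.
row 3, column 2 = 5: row 3 has {1,2,3,4,6,7,8}; col 2 has {1,2,3,4,7,8,9}; box has {1,2,3,4,6,7,8} → only 5 remains.
row 3, column 3 = 9: row 3 has {1,2,3,4,5,6,7,8}; col 3 has {1,3,4,6,7,8}; box has {1,2,3,4,5,6,7,8} → only 9 remains.
row 4, column 3 = 2: row 4 has {3,4,5,6,7,9}; col 3 has {1,3,4,6,7,8,9}; box has {1,3,4,7,8,9} → only 2 remains.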